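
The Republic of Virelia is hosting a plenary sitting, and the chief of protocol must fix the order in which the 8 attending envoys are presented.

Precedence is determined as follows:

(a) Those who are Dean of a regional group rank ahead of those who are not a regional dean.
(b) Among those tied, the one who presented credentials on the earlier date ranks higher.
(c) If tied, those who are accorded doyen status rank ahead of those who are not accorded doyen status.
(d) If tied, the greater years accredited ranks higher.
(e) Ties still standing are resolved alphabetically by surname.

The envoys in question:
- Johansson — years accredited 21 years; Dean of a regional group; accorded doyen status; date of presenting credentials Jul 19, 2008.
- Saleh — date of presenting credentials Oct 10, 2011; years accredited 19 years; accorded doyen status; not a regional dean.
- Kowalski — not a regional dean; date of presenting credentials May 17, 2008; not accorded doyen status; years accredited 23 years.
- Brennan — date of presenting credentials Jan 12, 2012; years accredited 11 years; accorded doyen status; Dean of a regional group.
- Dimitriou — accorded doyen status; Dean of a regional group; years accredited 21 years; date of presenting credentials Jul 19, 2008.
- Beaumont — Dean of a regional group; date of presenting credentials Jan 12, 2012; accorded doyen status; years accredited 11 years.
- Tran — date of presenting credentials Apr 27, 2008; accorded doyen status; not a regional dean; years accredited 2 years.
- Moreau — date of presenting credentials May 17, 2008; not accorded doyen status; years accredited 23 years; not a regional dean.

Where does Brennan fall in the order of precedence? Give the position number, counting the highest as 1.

4

By the first rule: Dimitriou, Johansson, Beaumont and Brennan (each Dean of a regional group); then Tran, Kowalski, Moreau and Saleh (each not a regional dean).
Among Dimitriou, Johansson, Beaumont and Brennan, by date of presenting credentials (earlier first): Dimitriou and Johansson (Jul 19, 2008) before Beaumont and Brennan (Jan 12, 2012).
Dimitriou and Johansson are each accorded doyen status, so the next rule applies.
Dimitriou and Johansson both have years accredited 21 years, so the next rule applies.
Among Dimitriou and Johansson, alphabetically by surname: Dimitriou before Johansson.
Beaumont and Brennan are each accorded doyen status, so the next rule applies.
Beaumont and Brennan both have years accredited 11 years, so the next rule applies.
Among Beaumont and Brennan, alphabetically by surname: Beaumont before Brennan.
Among Tran, Kowalski, Moreau and Saleh, by date of presenting credentials (earlier first): Tran (Apr 27, 2008) before Kowalski and Moreau (May 17, 2008) before Saleh (Oct 10, 2011).
Kowalski and Moreau are each not accorded doyen status, so the next rule applies.
Kowalski and Moreau both have years accredited 23 years, so the next rule applies.
Among Kowalski and Moreau, alphabetically by surname: Kowalski before Moreau.
Order: Dimitriou, Johansson, Beaumont, Brennan, Tran, Kowalski, Moreau, Saleh. So position 4.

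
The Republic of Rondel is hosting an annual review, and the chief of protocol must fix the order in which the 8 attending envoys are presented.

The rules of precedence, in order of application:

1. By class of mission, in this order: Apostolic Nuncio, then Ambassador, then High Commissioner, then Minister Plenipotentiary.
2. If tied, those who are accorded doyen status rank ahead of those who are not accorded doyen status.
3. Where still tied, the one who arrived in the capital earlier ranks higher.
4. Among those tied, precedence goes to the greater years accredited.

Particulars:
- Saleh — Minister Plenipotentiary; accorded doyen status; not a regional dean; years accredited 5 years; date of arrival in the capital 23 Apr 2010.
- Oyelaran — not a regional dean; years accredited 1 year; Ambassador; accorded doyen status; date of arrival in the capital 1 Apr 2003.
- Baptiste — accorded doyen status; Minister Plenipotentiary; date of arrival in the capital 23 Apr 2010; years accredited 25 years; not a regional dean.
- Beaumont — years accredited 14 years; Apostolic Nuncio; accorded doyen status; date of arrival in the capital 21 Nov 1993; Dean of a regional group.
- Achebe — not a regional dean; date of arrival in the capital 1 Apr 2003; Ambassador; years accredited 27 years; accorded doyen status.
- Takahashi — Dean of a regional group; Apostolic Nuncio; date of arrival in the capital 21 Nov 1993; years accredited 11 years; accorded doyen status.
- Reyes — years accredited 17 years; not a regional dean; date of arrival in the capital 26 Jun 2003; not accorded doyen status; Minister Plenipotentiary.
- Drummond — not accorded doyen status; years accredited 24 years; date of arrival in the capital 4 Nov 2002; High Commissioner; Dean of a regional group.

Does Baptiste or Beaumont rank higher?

Beaumont

By class of mission: Beaumont and Takahashi (Apostolic Nuncio); then Achebe and Oyelaran (Ambassador); then Drummond (High Commissioner); then Baptiste, Saleh and Reyes (Minister Plenipotentiary).
Beaumont and Takahashi are each accorded doyen status, so the next rule applies.
Beaumont and Takahashi both have date of arrival in the capital 21 Nov 1993, so the next rule applies.
Among Beaumont and Takahashi, by years accredited (higher first): Beaumont (14 years) before Takahashi (11 years).
Achebe and Oyelaran are each accorded doyen status, so the next rule applies.
Achebe and Oyelaran both have date of arrival in the capital 1 Apr 2003, so the next rule applies.
Among Achebe and Oyelaran, by years accredited (higher first): Achebe (27 years) before Oyelaran (1 year).
Among Baptiste, Saleh and Reyes, accorded doyen status before not accorded doyen status: Baptiste and Saleh (accorded doyen status) before Reyes (not accorded doyen status).
Baptiste and Saleh both have date of arrival in the capital 23 Apr 2010, so the next rule applies.
Among Baptiste and Saleh, by years accredited (higher first): Baptiste (25 years) before Saleh (5 years).
So Beaumont takes precedence.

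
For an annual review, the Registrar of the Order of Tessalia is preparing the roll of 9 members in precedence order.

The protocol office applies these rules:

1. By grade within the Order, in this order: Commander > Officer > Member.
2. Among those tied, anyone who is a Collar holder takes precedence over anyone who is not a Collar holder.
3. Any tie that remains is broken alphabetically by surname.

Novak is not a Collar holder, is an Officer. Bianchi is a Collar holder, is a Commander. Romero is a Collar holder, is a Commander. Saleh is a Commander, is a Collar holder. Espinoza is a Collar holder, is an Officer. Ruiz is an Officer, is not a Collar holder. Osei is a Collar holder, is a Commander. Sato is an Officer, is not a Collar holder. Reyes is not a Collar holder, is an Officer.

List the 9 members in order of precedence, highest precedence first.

Bianchi, Osei, Romero, Saleh, Espinoza, Novak, Reyes, Ruiz, Sato

By grade within the Order: Bianchi, Osei, Romero and Saleh (Commander); then Espinoza, Novak, Reyes, Ruiz and Sato (Officer).
Bianchi, Osei, Romero and Saleh are each a Collar holder, so the next rule applies.
Among Bianchi, Osei, Romero and Saleh, alphabetically by surname: Bianchi before Osei before Romero before Saleh.
Among Espinoza, Novak, Reyes, Ruiz and Sato, a Collar holder before not a Collar holder: Espinoza (a Collar holder) before Novak, Reyes, Ruiz and Sato (not a Collar holder).
Among Novak, Reyes, Ruiz and Sato, alphabetically by surname: Novak before Reyes before Ruiz before Sato.
Full order: Bianchi, Osei, Romero, Saleh, Espinoza, Novak, Reyes, Ruiz, Sato.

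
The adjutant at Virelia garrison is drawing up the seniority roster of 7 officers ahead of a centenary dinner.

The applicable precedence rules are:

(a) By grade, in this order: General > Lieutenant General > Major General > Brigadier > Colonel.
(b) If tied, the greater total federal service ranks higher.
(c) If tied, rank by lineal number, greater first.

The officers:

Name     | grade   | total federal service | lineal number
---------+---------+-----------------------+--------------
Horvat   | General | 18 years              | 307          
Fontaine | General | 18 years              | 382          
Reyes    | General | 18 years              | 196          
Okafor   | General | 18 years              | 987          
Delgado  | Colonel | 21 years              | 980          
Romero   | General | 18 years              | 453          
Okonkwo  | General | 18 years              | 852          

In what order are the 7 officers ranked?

Okafor, Okonkwo, Romero, Fontaine, Horvat, Reyes, Delgado

By grade: Okafor, Okonkwo, Romero, Fontaine, Horvat and Reyes (General); then Delgado (Colonel).
Okafor, Okonkwo, Romero, Fontaine, Horvat and Reyes all have total federal service 18 years, so the next rule applies.
Among Okafor, Okonkwo, Romero, Fontaine, Horvat and Reyes, by lineal number (higher first): Okafor (987) before Okonkwo (852) before Romero (453) before Fontaine (382) before Horvat (307) before Reyes (196).
Full order: Okafor, Okonkwo, Romero, Fontaine, Horvat, Reyes, Delgado.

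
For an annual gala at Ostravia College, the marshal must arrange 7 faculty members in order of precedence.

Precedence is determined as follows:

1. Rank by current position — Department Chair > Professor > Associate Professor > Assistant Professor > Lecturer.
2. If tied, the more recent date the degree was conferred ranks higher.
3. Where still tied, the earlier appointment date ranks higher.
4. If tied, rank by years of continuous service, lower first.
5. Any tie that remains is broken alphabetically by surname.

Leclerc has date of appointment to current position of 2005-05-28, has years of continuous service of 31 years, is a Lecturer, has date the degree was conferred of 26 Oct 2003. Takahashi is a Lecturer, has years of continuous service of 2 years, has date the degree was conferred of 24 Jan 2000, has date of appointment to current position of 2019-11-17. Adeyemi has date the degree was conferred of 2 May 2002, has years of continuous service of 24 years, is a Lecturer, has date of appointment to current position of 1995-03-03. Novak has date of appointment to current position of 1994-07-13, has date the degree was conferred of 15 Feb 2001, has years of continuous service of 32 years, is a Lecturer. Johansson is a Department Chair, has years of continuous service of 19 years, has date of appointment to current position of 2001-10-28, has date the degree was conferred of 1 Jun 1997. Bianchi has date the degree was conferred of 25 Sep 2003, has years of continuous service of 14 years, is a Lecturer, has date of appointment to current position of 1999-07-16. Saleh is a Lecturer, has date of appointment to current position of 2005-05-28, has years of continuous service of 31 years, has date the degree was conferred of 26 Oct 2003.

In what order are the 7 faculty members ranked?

By current position: Johansson (Department Chair); then Leclerc, Saleh, Bianchi, Adeyemi, Novak and Takahashi (Lecturer).
Among Leclerc, Saleh, Bianchi, Adeyemi, Novak and Takahashi, by date the degree was conferred (later first): Leclerc and Saleh (26 Oct 2003) before Bianchi (25 Sep 2003) before Adeyemi (2 May 2002) before Novak (15 Feb 2001) before Takahashi (24 Jan 2000).
Leclerc and Saleh both have date of appointment to current position 2005-05-28, so the next rule applies.
Leclerc and Saleh both have years of continuous service 31 years, so the next rule applies.
Among Leclerc and Saleh, alphabetically by surname: Leclerc before Saleh.
Full order: Johansson, Leclerc, Saleh, Bianchi, Adeyemi, Novak, Takahashi.

Johansson, Leclerc, Saleh, Bianchi, Adeyemi, Novak, Takahashi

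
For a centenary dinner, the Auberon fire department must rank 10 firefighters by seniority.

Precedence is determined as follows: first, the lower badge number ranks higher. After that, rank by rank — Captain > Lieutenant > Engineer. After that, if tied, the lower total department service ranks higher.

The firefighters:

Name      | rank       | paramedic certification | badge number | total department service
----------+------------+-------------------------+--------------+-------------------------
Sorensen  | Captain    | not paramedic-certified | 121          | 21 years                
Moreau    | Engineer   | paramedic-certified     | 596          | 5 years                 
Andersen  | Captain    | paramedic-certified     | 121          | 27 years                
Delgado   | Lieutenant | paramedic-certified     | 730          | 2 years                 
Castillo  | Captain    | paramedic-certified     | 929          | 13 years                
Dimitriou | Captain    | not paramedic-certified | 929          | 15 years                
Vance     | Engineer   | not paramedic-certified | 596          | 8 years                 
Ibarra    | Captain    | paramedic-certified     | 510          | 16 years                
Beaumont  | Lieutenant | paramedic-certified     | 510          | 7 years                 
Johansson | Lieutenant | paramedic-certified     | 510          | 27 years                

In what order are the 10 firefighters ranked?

By badge number (lower first): Sorensen and Andersen (both 121); then Ibarra, Beaumont and Johansson (each 510); then Moreau and Vance (both 596); then Delgado (730); then Castillo and Dimitriou (both 929).
Sorensen and Andersen are each Captain, so the next rule applies.
Among Sorensen and Andersen, by total department service (lower first): Sorensen (21 years) before Andersen (27 years).
Among Ibarra, Beaumont and Johansson, by rank: Ibarra (Captain) before Beaumont and Johansson (Lieutenant).
Among Beaumont and Johansson, by total department service (lower first): Beaumont (7 years) before Johansson (27 years).
Moreau and Vance are each Engineer, so the next rule applies.
Among Moreau and Vance, by total department service (lower first): Moreau (5 years) before Vance (8 years).
Castillo and Dimitriou are each Captain, so the next rule applies.
Among Castillo and Dimitriou, by total department service (lower first): Castillo (13 years) before Dimitriou (15 years).
Full order: Sorensen, Andersen, Ibarra, Beaumont, Johansson, Moreau, Vance, Delgado, Castillo, Dimitriou.

Sorensen, Andersen, Ibarra, Beaumont, Johansson, Moreau, Vance, Delgado, Castillo, Dimitriou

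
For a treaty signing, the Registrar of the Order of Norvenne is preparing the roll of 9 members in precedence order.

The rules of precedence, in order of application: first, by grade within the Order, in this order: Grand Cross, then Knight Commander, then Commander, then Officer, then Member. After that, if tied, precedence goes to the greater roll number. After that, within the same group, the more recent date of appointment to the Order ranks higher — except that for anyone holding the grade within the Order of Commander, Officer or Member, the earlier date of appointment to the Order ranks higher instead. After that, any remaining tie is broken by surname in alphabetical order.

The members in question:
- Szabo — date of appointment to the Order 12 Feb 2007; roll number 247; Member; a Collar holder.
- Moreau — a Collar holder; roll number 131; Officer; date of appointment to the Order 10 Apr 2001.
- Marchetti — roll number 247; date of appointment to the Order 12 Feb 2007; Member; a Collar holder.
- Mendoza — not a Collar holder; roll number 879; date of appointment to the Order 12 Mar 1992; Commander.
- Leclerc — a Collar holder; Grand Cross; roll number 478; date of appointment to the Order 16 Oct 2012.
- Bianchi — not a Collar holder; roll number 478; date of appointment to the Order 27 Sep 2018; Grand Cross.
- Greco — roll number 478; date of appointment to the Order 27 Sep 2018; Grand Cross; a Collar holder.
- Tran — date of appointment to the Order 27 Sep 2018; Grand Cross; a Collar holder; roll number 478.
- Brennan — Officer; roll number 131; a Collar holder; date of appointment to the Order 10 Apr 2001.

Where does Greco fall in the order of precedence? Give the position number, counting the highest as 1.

2

By grade within the Order: Bianchi, Greco, Tran and Leclerc (Grand Cross); then Mendoza (Commander); then Brennan and Moreau (Officer); then Marchetti and Szabo (Member).
Bianchi, Greco, Tran and Leclerc all have roll number 478, so the next rule applies.
Among Bianchi, Greco, Tran and Leclerc, by date of appointment to the Order (later first): Bianchi, Greco and Tran (27 Sep 2018) before Leclerc (16 Oct 2012).
Among Bianchi, Greco and Tran, alphabetically by surname: Bianchi before Greco before Tran.
Brennan and Moreau both have roll number 131, so the next rule applies.
Brennan and Moreau both have date of appointment to the Order 10 Apr 2001, so the next rule applies.
Among Brennan and Moreau, alphabetically by surname: Brennan before Moreau.
Marchetti and Szabo both have roll number 247, so the next rule applies.
Marchetti and Szabo both have date of appointment to the Order 12 Feb 2007, so the next rule applies.
Among Marchetti and Szabo, alphabetically by surname: Marchetti before Szabo.
Order: Bianchi, Greco, Tran, Leclerc, Mendoza, Brennan, Moreau, Marchetti, Szabo. So position 2.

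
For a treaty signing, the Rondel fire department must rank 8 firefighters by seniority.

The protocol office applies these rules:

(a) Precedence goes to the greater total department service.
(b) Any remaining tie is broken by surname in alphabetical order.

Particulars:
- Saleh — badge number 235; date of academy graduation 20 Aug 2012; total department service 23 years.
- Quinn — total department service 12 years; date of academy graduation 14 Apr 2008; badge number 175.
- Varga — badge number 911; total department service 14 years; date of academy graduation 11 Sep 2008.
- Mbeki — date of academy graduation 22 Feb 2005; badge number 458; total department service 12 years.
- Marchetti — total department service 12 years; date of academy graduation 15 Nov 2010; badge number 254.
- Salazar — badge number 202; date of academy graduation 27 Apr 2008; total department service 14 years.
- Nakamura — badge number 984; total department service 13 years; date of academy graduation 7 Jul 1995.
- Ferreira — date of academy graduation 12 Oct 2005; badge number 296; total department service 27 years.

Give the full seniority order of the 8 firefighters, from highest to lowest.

Ferreira, Saleh, Salazar, Varga, Nakamura, Marchetti, Mbeki, Quinn

By total department service (higher first): Ferreira (27 years); then Saleh (23 years); then Salazar and Varga (both 14 years); then Nakamura (13 years); then Marchetti, Mbeki and Quinn (each 12 years).
Among Salazar and Varga, alphabetically by surname: Salazar before Varga.
Among Marchetti, Mbeki and Quinn, alphabetically by surname: Marchetti before Mbeki before Quinn.
Full order: Ferreira, Saleh, Salazar, Varga, Nakamura, Marchetti, Mbeki, Quinn.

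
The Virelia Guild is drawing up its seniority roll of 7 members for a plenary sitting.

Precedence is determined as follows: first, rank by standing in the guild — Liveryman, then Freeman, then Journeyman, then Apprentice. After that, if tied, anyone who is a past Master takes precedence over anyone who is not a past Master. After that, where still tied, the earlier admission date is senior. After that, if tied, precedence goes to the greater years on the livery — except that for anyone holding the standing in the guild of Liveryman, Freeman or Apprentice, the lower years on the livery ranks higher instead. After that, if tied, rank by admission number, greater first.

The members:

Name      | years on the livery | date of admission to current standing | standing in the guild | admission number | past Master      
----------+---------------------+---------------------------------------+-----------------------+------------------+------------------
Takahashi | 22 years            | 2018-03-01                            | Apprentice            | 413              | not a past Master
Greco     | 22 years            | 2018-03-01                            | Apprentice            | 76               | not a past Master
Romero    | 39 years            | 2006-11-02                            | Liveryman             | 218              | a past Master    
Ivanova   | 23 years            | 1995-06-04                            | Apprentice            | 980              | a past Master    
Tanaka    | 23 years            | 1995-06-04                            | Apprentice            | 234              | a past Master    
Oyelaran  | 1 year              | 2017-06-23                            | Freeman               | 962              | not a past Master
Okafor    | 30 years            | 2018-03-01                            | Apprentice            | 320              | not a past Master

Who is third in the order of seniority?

Ivanova

By standing in the guild: Romero (Liveryman); then Oyelaran (Freeman); then Ivanova, Tanaka, Takahashi, Greco and Okafor (Apprentice).
Among Ivanova, Tanaka, Takahashi, Greco and Okafor, a past Master before not a past Master: Ivanova and Tanaka (a past Master) before Takahashi, Greco and Okafor (not a past Master).
Ivanova and Tanaka both have date of admission to current standing 1995-06-04, so the next rule applies.
Ivanova and Tanaka both have years on the livery 23 years, so the next rule applies.
Among Ivanova and Tanaka, by admission number (higher first): Ivanova (980) before Tanaka (234).
Takahashi, Greco and Okafor all have date of admission to current standing 2018-03-01, so the next rule applies.
Among Takahashi, Greco and Okafor, by years on the livery (lower first) (reversed rule for this group): Takahashi and Greco (22 years) before Okafor (30 years).
Among Takahashi and Greco, by admission number (higher first): Takahashi (413) before Greco (76).
Order: Romero, Oyelaran, Ivanova, Tanaka, Takahashi, Greco, Okafor.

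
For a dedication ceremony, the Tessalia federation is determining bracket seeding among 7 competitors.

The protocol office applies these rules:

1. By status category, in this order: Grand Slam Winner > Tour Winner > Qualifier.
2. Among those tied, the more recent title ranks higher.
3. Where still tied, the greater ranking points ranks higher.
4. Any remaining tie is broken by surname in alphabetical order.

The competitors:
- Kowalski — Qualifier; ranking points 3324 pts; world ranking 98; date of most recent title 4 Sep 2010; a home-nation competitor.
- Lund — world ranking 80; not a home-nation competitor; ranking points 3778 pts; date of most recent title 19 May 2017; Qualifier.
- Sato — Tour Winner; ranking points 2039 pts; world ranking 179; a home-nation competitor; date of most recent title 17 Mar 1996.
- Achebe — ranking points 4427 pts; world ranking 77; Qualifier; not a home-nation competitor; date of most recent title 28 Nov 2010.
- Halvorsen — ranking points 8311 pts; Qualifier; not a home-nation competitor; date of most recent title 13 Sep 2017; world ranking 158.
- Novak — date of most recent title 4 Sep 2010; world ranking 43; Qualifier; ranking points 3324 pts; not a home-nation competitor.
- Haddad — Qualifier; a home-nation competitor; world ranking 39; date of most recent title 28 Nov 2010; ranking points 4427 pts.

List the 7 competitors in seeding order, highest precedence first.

By status category: Sato (Tour Winner); then Halvorsen, Lund, Achebe, Haddad, Kowalski and Novak (Qualifier).
Among Halvorsen, Lund, Achebe, Haddad, Kowalski and Novak, by date of most recent title (later first): Halvorsen (13 Sep 2017) before Lund (19 May 2017) before Achebe and Haddad (28 Nov 2010) before Kowalski and Novak (4 Sep 2010).
Achebe and Haddad both have ranking points 4427 pts, so the next rule applies.
Among Achebe and Haddad, alphabetically by surname: Achebe before Haddad.
Kowalski and Novak both have ranking points 3324 pts, so the next rule applies.
Among Kowalski and Novak, alphabetically by surname: Kowalski before Novak.
Full order: Sato, Halvorsen, Lund, Achebe, Haddad, Kowalski, Novak.

Sato, Halvorsen, Lund, Achebe, Haddad, Kowalski, Novak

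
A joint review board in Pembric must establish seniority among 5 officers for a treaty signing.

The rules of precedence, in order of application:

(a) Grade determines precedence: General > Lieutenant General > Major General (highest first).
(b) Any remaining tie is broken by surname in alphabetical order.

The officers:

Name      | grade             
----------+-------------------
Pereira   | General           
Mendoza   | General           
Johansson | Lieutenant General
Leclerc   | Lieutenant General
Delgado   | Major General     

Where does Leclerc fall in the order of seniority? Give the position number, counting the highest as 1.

By grade: Mendoza and Pereira (General); then Johansson and Leclerc (Lieutenant General); then Delgado (Major General).
Among Mendoza and Pereira, alphabetically by surname: Mendoza before Pereira.
Among Johansson and Leclerc, alphabetically by surname: Johansson before Leclerc.
Order: Mendoza, Pereira, Johansson, Leclerc, Delgado. So position 4.

4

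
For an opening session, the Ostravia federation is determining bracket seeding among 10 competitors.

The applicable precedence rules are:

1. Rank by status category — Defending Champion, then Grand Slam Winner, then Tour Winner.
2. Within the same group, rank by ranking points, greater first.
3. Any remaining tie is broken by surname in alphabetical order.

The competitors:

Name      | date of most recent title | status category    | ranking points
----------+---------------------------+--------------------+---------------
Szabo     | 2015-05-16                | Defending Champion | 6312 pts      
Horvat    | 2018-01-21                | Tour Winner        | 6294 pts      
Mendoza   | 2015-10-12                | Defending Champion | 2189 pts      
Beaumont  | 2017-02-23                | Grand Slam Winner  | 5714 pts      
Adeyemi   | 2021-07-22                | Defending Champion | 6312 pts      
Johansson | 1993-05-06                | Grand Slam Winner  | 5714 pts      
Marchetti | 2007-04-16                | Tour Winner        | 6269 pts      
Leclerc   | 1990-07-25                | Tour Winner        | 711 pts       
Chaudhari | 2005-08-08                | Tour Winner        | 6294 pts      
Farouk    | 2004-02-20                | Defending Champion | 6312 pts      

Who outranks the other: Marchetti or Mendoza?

Mendoza

By status category: Adeyemi, Farouk, Szabo and Mendoza (Defending Champion); then Beaumont and Johansson (Grand Slam Winner); then Chaudhari, Horvat, Marchetti and Leclerc (Tour Winner).
Among Adeyemi, Farouk, Szabo and Mendoza, by ranking points (higher first): Adeyemi, Farouk and Szabo (6312 pts) before Mendoza (2189 pts).
Among Adeyemi, Farouk and Szabo, alphabetically by surname: Adeyemi before Farouk before Szabo.
Beaumont and Johansson both have ranking points 5714 pts, so the next rule applies.
Among Beaumont and Johansson, alphabetically by surname: Beaumont before Johansson.
Among Chaudhari, Horvat, Marchetti and Leclerc, by ranking points (higher first): Chaudhari and Horvat (6294 pts) before Marchetti (6269 pts) before Leclerc (711 pts).
Among Chaudhari and Horvat, alphabetically by surname: Chaudhari before Horvat.
So Mendoza takes precedence.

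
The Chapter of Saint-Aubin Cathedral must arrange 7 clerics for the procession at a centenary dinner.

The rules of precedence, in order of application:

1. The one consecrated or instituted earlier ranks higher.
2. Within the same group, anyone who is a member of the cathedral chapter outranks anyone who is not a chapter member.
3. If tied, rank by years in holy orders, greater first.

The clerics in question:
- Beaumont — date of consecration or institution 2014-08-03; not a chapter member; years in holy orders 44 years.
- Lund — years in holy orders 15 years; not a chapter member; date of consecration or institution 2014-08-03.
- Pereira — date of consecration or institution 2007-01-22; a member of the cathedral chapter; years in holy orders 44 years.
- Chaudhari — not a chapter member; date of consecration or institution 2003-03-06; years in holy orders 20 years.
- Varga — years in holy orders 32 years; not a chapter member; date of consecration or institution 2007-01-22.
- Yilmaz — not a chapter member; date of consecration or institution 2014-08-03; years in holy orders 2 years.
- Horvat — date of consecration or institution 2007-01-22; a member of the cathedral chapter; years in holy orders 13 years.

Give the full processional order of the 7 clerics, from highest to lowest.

Chaudhari, Pereira, Horvat, Varga, Beaumont, Lund, Yilmaz

By date of consecration or institution (earlier first): Chaudhari (2003-03-06); then Pereira, Horvat and Varga (each 2007-01-22); then Beaumont, Lund and Yilmaz (each 2014-08-03).
Among Pereira, Horvat and Varga, a member of the cathedral chapter before not a chapter member: Pereira and Horvat (a member of the cathedral chapter) before Varga (not a chapter member).
Among Pereira and Horvat, by years in holy orders (higher first): Pereira (44 years) before Horvat (13 years).
Beaumont, Lund and Yilmaz are each not a chapter member, so the next rule applies.
Among Beaumont, Lund and Yilmaz, by years in holy orders (higher first): Beaumont (44 years) before Lund (15 years) before Yilmaz (2 years).
Full order: Chaudhari, Pereira, Horvat, Varga, Beaumont, Lund, Yilmaz.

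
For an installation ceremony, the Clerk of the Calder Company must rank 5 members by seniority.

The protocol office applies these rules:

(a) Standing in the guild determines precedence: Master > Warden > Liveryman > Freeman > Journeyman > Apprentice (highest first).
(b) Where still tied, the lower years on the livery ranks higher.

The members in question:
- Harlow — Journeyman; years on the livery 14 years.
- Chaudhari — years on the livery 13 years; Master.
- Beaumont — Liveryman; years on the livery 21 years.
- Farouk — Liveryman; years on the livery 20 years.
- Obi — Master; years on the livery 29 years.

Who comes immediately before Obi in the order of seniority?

Chaudhari

By standing in the guild: Chaudhari and Obi (Master); then Farouk and Beaumont (Liveryman); then Harlow (Journeyman).
Among Chaudhari and Obi, by years on the livery (lower first): Chaudhari (13 years) before Obi (29 years).
Among Farouk and Beaumont, by years on the livery (lower first): Farouk (20 years) before Beaumont (21 years).
Order: Chaudhari, Obi, Farouk, Beaumont, Harlow.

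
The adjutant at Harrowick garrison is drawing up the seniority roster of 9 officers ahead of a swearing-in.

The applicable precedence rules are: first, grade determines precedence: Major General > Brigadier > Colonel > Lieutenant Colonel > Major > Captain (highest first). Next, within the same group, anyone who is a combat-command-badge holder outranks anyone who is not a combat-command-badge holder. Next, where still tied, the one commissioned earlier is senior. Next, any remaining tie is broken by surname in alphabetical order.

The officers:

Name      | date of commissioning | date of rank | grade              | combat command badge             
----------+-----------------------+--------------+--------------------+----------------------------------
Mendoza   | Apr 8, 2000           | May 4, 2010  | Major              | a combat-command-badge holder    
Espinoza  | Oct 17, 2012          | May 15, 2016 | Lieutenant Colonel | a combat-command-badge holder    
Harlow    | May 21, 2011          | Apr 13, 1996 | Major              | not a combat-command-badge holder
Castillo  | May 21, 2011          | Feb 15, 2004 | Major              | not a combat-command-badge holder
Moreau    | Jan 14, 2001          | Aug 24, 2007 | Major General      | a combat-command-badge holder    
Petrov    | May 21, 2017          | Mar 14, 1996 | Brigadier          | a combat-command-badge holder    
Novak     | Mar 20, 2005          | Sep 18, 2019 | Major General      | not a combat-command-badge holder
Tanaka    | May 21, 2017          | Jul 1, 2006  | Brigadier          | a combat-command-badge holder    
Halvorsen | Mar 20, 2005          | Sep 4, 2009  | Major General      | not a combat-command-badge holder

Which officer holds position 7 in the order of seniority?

Mendoza

By grade: Moreau, Halvorsen and Novak (Major General); then Petrov and Tanaka (Brigadier); then Espinoza (Lieutenant Colonel); then Mendoza, Castillo and Harlow (Major).
Among Moreau, Halvorsen and Novak, a combat-command-badge holder before not a combat-command-badge holder: Moreau (a combat-command-badge holder) before Halvorsen and Novak (not a combat-command-badge holder).
Halvorsen and Novak both have date of commissioning Mar 20, 2005, so the next rule applies.
Among Halvorsen and Novak, alphabetically by surname: Halvorsen before Novak.
Petrov and Tanaka are each a combat-command-badge holder, so the next rule applies.
Petrov and Tanaka both have date of commissioning May 21, 2017, so the next rule applies.
Among Petrov and Tanaka, alphabetically by surname: Petrov before Tanaka.
Among Mendoza, Castillo and Harlow, a combat-command-badge holder before not a combat-command-badge holder: Mendoza (a combat-command-badge holder) before Castillo and Harlow (not a combat-command-badge holder).
Castillo and Harlow both have date of commissioning May 21, 2011, so the next rule applies.
Among Castillo and Harlow, alphabetically by surname: Castillo before Harlow.
Order: Moreau, Halvorsen, Novak, Petrov, Tanaka, Espinoza, Mendoza, Castillo, Harlow.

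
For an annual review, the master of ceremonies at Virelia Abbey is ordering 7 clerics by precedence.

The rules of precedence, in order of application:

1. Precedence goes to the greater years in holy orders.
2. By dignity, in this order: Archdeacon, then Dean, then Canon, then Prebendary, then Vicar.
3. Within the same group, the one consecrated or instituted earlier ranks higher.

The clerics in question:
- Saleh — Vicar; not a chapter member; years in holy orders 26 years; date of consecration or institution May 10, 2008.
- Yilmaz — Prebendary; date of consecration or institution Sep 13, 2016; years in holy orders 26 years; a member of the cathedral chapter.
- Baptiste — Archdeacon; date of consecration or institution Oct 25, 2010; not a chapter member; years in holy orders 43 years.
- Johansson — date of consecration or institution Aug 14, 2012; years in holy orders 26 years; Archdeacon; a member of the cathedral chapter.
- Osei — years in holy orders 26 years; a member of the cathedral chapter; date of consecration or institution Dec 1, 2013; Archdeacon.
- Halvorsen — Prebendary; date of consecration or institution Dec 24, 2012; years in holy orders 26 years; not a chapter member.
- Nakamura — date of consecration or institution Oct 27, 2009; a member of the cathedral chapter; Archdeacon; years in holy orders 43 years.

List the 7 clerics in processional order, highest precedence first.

Nakamura, Baptiste, Johansson, Osei, Halvorsen, Yilmaz, Saleh

By years in holy orders (higher first): Nakamura and Baptiste (both 43 years); then Johansson, Osei, Halvorsen, Yilmaz and Saleh (each 26 years).
Nakamura and Baptiste are each Archdeacon, so the next rule applies.
Among Nakamura and Baptiste, by date of consecration or institution (earlier first): Nakamura (Oct 27, 2009) before Baptiste (Oct 25, 2010).
Among Johansson, Osei, Halvorsen, Yilmaz and Saleh, by dignity: Johansson and Osei (Archdeacon) before Halvorsen and Yilmaz (Prebendary) before Saleh (Vicar).
Among Johansson and Osei, by date of consecration or institution (earlier first): Johansson (Aug 14, 2012) before Osei (Dec 1, 2013).
Among Halvorsen and Yilmaz, by date of consecration or institution (earlier first): Halvorsen (Dec 24, 2012) before Yilmaz (Sep 13, 2016).
Full order: Nakamura, Baptiste, Johansson, Osei, Halvorsen, Yilmaz, Saleh.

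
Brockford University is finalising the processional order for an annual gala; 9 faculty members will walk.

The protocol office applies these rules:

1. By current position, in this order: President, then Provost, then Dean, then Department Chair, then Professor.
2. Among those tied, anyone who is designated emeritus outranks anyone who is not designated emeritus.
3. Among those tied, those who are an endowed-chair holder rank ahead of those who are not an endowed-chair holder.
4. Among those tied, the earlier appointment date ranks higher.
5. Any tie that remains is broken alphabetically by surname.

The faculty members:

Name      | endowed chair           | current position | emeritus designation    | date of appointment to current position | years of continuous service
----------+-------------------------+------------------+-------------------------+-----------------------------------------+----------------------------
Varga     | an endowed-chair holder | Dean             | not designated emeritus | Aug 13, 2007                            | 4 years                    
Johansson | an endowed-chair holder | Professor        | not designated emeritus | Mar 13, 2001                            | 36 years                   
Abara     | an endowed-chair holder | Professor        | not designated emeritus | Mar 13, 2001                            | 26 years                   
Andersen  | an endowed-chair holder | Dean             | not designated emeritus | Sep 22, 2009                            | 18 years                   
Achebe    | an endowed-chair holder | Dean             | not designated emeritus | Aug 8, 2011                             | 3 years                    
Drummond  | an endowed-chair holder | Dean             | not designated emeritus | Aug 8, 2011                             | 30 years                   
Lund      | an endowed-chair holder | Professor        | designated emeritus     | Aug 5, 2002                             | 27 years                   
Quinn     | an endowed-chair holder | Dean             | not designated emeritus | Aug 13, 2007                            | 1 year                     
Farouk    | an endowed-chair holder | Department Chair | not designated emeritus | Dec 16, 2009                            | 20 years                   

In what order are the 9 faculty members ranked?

Quinn, Varga, Andersen, Achebe, Drummond, Farouk, Lund, Abara, Johansson

By current position: Quinn, Varga, Andersen, Achebe and Drummond (Dean); then Farouk (Department Chair); then Lund, Abara and Johansson (Professor).
Quinn, Varga, Andersen, Achebe and Drummond are each not designated emeritus, so the next rule applies.
Quinn, Varga, Andersen, Achebe and Drummond are each an endowed-chair holder, so the next rule applies.
Among Quinn, Varga, Andersen, Achebe and Drummond, by date of appointment to current position (earlier first): Quinn and Varga (Aug 13, 2007) before Andersen (Sep 22, 2009) before Achebe and Drummond (Aug 8, 2011).
Among Quinn and Varga, alphabetically by surname: Quinn before Varga.
Among Achebe and Drummond, alphabetically by surname: Achebe before Drummond.
Among Lund, Abara and Johansson, designated emeritus before not designated emeritus: Lund (designated emeritus) before Abara and Johansson (not designated emeritus).
Abara and Johansson are each an endowed-chair holder, so the next rule applies.
Abara and Johansson both have date of appointment to current position Mar 13, 2001, so the next rule applies.
Among Abara and Johansson, alphabetically by surname: Abara before Johansson.
Full order: Quinn, Varga, Andersen, Achebe, Drummond, Farouk, Lund, Abara, Johansson.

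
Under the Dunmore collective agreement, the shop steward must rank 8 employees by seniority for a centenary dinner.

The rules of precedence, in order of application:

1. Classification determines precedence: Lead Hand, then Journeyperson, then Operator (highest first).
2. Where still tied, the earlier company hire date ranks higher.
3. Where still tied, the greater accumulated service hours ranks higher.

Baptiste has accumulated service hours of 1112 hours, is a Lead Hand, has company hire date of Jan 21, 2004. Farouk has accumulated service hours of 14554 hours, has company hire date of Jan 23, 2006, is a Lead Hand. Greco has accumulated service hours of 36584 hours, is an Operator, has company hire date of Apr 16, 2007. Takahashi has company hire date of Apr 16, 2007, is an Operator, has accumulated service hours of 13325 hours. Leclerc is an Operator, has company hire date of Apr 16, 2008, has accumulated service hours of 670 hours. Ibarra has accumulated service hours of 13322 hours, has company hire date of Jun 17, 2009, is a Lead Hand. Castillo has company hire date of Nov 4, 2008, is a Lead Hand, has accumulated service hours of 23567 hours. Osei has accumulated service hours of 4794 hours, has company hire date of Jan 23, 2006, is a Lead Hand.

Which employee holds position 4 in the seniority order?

Castillo

By classification: Baptiste, Farouk, Osei, Castillo and Ibarra (Lead Hand); then Greco, Takahashi and Leclerc (Operator).
Among Baptiste, Farouk, Osei, Castillo and Ibarra, by company hire date (earlier first): Baptiste (Jan 21, 2004) before Farouk and Osei (Jan 23, 2006) before Castillo (Nov 4, 2008) before Ibarra (Jun 17, 2009).
Among Farouk and Osei, by accumulated service hours (higher first): Farouk (14554 hours) before Osei (4794 hours).
Among Greco, Takahashi and Leclerc, by company hire date (earlier first): Greco and Takahashi (Apr 16, 2007) before Leclerc (Apr 16, 2008).
Among Greco and Takahashi, by accumulated service hours (higher first): Greco (36584 hours) before Takahashi (13325 hours).
Order: Baptiste, Farouk, Osei, Castillo, Ibarra, Greco, Takahashi, Leclerc.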